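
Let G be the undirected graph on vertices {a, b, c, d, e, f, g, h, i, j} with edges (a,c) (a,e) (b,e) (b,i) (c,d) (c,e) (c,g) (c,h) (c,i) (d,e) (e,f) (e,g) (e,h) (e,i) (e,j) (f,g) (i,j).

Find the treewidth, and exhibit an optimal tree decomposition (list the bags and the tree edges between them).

The largest bag has 3 vertices, giving width 2; this decomposition certifies tw(G) ≤ 2. On the other hand G contains the 3-clique {e, i, j}. A clique must lie in a single bag of any decomposition, so no decomposition can have width below 2. Therefore the treewidth is 2.

Treewidth 2.
Bags: B1 = {c, e, i}  B2 = {c, e, h}  B3 = {c, e, g}  B4 = {a, c, e}  B5 = {c, d, e}  B6 = {b, e, i}  B7 = {e, f, g}  B8 = {e, i, j}
Tree: B1–B2, B1–B3, B3–B4, B2–B5, B1–B6, B3–B7, B6–B8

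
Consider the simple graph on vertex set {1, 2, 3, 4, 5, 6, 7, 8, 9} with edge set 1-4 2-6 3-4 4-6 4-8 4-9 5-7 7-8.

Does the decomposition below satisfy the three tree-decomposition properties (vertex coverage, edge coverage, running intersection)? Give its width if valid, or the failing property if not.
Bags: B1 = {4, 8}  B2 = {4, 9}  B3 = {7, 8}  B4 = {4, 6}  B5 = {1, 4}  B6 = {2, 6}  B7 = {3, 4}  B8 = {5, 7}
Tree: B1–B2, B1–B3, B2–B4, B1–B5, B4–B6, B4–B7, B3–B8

Yes; width 1.

Vertex coverage: the bags together contain {1, 2, 3, 4, 5, 6, 7, 8, 9}, the full vertex set. Edge coverage: each edge of G has both endpoints in at least one bag. Running intersection: for every vertex, the bags containing it form a connected subtree. All three properties hold, so this is a valid tree decomposition of width max|bag| − 1 = 1, and hence tw(G) ≤ 1.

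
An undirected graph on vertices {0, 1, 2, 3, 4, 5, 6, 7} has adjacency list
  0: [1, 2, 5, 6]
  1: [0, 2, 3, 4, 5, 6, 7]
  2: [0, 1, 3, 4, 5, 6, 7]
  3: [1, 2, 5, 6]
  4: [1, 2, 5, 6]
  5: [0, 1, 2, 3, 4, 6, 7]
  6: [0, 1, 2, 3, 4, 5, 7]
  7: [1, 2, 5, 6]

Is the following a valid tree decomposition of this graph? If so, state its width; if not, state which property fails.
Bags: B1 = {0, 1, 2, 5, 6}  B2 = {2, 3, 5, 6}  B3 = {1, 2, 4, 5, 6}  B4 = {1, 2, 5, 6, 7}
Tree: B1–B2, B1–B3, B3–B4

No — edge (1,3) lies in no bag.

A tree decomposition must satisfy three properties: every vertex lies in some bag; for every edge, both endpoints lie together in some bag; and for every vertex, the bags containing it form a connected subtree. Here edge (1,3) lies in no bag, so the decomposition is invalid.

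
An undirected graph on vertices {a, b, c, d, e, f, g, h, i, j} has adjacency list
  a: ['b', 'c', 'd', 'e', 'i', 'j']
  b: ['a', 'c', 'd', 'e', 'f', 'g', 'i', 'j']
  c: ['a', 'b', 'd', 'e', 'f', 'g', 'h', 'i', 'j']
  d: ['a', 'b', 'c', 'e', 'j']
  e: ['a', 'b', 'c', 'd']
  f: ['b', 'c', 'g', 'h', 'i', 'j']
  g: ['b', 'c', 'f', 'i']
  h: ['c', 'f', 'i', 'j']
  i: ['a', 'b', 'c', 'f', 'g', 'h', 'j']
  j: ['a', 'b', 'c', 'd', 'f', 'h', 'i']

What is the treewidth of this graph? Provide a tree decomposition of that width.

Treewidth 4.
Bags: B1 = {a, b, c, d, j}  B2 = {a, b, c, i, j}  B3 = {b, c, f, i, j}  B4 = {c, f, h, i, j}  B5 = {a, b, c, d, e}  B6 = {b, c, f, g, i}
Tree: B1–B2, B2–B3, B3–B4, B1–B5, B3–B6

The largest bag has 5 vertices, giving width 4; this decomposition certifies tw(G) ≤ 4. On the other hand G contains the 5-clique {c, f, h, i, j}. A clique must lie in a single bag of any decomposition, so no decomposition can have width below 4. Hence tw(G) = 4 exactly.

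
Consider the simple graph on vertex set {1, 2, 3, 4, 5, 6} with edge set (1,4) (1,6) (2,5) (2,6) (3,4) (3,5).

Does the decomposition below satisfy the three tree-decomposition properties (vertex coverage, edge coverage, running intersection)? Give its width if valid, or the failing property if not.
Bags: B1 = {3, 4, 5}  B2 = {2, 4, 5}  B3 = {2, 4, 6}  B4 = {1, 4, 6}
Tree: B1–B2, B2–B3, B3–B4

Yes; width 2.

Every vertex of G appears in some bag (union = {1, 2, 3, 4, 5, 6}); every edge is covered by a bag; and for each vertex v the set of bags containing v is connected in the bag tree. The decomposition is therefore valid. The largest bag has 3 vertices, so the width is 2.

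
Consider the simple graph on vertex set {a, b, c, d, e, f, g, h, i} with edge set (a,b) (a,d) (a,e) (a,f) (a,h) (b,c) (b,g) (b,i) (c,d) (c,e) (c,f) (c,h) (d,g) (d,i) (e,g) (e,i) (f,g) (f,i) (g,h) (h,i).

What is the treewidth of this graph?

A width-4 tree decomposition is:
Bags: B1 = {a, c, g, h, i}  B2 = {a, c, f, g, i}  B3 = {a, b, c, g, i}  B4 = {a, c, e, g, i}  B5 = {a, c, d, g, i}
Tree: B1–B2, B2–B3, B3–B4, B4–B5
Every bag has size at most 5, so the width is 5 − 1 = 4 and tw(G) ≤ 4. For the lower bound: the 5 vertex sets {h,i}, {f,g}, {b,c}, {a}, {e} are disjoint, each induces a connected subgraph, and every pair is joined by at least one edge of G. Contracting each set to a single vertex therefore yields K_{5} as a minor, and since treewidth is minor-monotone, tw(G) ≥ tw(K_{5}) = 4. Therefore the treewidth is 4.

4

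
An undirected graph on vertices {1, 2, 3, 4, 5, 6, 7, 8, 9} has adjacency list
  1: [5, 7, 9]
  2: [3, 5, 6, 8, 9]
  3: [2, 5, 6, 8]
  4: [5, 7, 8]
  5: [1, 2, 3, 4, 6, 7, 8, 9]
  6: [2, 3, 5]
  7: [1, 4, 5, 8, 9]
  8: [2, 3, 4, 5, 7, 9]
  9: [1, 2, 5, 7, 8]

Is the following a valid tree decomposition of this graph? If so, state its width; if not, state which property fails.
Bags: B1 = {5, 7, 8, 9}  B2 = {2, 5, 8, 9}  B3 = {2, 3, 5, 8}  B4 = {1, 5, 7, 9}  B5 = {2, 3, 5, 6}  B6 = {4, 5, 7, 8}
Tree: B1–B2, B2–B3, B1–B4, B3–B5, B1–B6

Vertex coverage: the bags together contain {1, 2, 3, 4, 5, 6, 7, 8, 9}, the full vertex set. Edge coverage: each edge of G has both endpoints in at least one bag. Running intersection: for every vertex, the bags containing it form a connected subtree. All three properties hold, so this is a valid tree decomposition of width max|bag| − 1 = 3, and hence tw(G) ≤ 3.

Yes; width 3.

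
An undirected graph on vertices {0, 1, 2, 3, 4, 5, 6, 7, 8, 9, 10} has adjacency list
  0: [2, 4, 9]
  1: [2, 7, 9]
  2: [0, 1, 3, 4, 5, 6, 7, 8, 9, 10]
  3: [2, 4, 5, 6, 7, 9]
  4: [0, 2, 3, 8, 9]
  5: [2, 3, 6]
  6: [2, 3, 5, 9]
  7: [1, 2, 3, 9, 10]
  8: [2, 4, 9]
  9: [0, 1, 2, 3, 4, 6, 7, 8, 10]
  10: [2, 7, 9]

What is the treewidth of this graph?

3

A width-3 tree decomposition is:
Bags: B1 = {2, 3, 6, 9}  B2 = {2, 3, 7, 9}  B3 = {2, 3, 5, 6}  B4 = {2, 3, 4, 9}  B5 = {0, 2, 4, 9}  B6 = {1, 2, 7, 9}  B7 = {2, 4, 8, 9}  B8 = {2, 7, 9, 10}
Tree: B1–B2, B1–B3, B1–B4, B4–B5, B2–B6, B4–B7, B6–B8
Every bag has size at most 4, so the width is 4 − 1 = 3 and tw(G) ≤ 3. For the lower bound, the 4 vertices {0, 2, 4, 9} are pairwise adjacent, and any tree decomposition puts a clique entirely inside one bag — forcing width ≥ 3. Combining the bounds, tw(G) = 3.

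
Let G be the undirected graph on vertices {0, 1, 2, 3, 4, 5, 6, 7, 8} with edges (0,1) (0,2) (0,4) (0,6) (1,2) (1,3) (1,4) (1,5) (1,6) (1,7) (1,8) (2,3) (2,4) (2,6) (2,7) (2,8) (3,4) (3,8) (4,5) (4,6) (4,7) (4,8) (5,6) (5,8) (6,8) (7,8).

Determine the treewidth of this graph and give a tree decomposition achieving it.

Treewidth 4.
Bags: B1 = {1, 2, 4, 6, 8}  B2 = {1, 2, 4, 7, 8}  B3 = {0, 1, 2, 4, 6}  B4 = {1, 2, 3, 4, 8}  B5 = {1, 4, 5, 6, 8}
Tree: B1–B2, B1–B3, B1–B4, B1–B5

The largest bag has 5 vertices, giving width 4; this decomposition certifies tw(G) ≤ 4. Conversely, {0, 1, 2, 4, 6} is a clique of size 5, and the vertices of any clique must share a bag in every tree decomposition; so some bag has ≥ 5 vertices and tw(G) ≥ 4. The upper and lower bounds meet at 4, so that is the treewidth.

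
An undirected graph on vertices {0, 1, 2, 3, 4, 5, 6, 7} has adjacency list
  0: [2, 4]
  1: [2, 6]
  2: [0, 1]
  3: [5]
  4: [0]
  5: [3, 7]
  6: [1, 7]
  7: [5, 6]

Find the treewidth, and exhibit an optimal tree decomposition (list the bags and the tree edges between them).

Each bag holds 2 vertices, so the decomposition has width 1, which upper-bounds the treewidth. Since G has at least one edge (e.g. 3–5), it is not an edgeless graph, so tw(G) ≥ 1. The upper and lower bounds meet at 1, so that is the treewidth.

Treewidth 1.
One such decomposition:
Bags: B1 = {3, 5}  B2 = {5, 7}  B3 = {6, 7}  B4 = {1, 6}  B5 = {1, 2}  B6 = {0, 2}  B7 = {0, 4}
Tree: B1–B2, B2–B3, B3–B4, B4–B5, B5–B6, B6–B7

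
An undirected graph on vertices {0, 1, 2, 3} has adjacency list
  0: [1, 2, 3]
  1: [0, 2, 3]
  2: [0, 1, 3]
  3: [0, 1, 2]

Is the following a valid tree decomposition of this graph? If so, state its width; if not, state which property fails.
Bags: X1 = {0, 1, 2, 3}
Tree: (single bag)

Checking the three conditions: (i) the bags cover all of {0, 1, 2, 3}; (ii) for each edge, some bag contains both endpoints; (iii) the bags containing any fixed vertex form a subtree. All hold, so the decomposition is valid with width 4 − 1 = 3.

Yes; width 3.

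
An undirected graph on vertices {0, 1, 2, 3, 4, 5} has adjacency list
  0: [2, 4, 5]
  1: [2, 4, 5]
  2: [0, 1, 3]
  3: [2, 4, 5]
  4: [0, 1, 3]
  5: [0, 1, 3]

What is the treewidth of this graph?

A width-3 tree decomposition is:
Bags: B1 = {2, 3, 4, 5}  B2 = {1, 2, 4, 5}  B3 = {0, 2, 4, 5}
Tree: B1–B2, B2–B3
The largest bag has 4 vertices, giving width 3; this decomposition certifies tw(G) ≤ 3. For the lower bound: the 4 vertex sets {3,5}, {1,4}, {2}, {0} are disjoint, each induces a connected subgraph, and every pair is joined by at least one edge of G. Contracting each set to a single vertex therefore yields K_{4} as a minor, and since treewidth is minor-monotone, tw(G) ≥ tw(K_{4}) = 3. Combining the bounds, tw(G) = 3.

3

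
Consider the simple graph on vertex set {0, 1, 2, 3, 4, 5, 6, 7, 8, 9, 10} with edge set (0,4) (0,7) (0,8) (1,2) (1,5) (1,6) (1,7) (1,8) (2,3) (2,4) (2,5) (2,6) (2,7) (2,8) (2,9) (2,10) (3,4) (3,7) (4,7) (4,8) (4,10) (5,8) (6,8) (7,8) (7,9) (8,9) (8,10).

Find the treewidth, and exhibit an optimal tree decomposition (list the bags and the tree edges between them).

Each bag holds 4 vertices, so the decomposition has width 3, which upper-bounds the treewidth. For the lower bound, the 4 vertices {0, 4, 7, 8} are pairwise adjacent, and any tree decomposition puts a clique entirely inside one bag — forcing width ≥ 3. Combining the bounds, tw(G) = 3.

Treewidth 3.
Bags: B1 = {1, 2, 7, 8}  B2 = {1, 2, 6, 8}  B3 = {2, 4, 7, 8}  B4 = {2, 4, 8, 10}  B5 = {1, 2, 5, 8}  B6 = {2, 3, 4, 7}  B7 = {2, 7, 8, 9}  B8 = {0, 4, 7, 8}
Tree: B1–B2, B1–B3, B3–B4, B1–B5, B3–B6, B1–B7, B3–B8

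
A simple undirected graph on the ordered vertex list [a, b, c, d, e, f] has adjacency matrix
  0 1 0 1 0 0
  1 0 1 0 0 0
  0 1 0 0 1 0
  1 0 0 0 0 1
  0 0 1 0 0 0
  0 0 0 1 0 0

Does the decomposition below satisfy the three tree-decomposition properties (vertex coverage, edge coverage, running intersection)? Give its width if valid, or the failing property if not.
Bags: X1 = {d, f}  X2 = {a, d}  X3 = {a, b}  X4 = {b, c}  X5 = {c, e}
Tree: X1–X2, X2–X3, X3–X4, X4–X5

Yes; width 1.

Every vertex of G appears in some bag (union = {a, b, c, d, e, f}); every edge is covered by a bag; and for each vertex v the set of bags containing v is connected in the bag tree. The decomposition is therefore valid. The largest bag has 2 vertices, so the width is 1.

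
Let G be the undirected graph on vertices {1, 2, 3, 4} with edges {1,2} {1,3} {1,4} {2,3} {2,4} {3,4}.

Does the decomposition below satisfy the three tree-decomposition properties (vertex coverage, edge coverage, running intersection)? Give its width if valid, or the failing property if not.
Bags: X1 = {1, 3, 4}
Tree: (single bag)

No — vertex 2 appears in no bag.

A tree decomposition must satisfy three properties: every vertex lies in some bag; for every edge, both endpoints lie together in some bag; and for every vertex, the bags containing it form a connected subtree. Here vertex 2 appears in no bag, so the decomposition is invalid.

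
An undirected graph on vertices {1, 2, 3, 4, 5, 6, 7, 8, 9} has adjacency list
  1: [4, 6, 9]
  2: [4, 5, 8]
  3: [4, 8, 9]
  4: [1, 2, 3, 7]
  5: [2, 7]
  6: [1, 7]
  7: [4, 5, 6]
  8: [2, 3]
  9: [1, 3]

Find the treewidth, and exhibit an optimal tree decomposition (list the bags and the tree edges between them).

Every bag has size at most 4, so the width is 4 − 1 = 3 and tw(G) ≤ 3. For the lower bound: the 4 vertex sets {1,6,9}, {3}, {4}, {2,5,7,8} are disjoint, each induces a connected subgraph, and every pair is joined by at least one edge of G. Contracting each set to a single vertex therefore yields K_{4} as a minor, and since treewidth is minor-monotone, tw(G) ≥ tw(K_{4}) = 3. Hence tw(G) = 3 exactly.

Treewidth 3.
One such decomposition:
Bags: B1 = {1, 3, 6, 9}  B2 = {1, 3, 4, 6}  B3 = {3, 4, 6, 7}  B4 = {3, 4, 7, 8}  B5 = {2, 4, 7, 8}  B6 = {2, 5, 7, 8}
Tree: B1–B2, B2–B3, B3–B4, B4–B5, B5–B6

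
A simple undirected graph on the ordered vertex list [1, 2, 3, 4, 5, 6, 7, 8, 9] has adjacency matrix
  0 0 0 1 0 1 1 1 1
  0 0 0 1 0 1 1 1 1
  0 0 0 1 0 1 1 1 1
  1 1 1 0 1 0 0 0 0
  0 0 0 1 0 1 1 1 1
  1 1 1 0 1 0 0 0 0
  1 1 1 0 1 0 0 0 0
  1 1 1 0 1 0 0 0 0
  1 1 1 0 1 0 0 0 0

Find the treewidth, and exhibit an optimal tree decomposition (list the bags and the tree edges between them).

The largest bag has 5 vertices, giving width 4; this decomposition certifies tw(G) ≤ 4. For the lower bound: the 5 vertex sets {2,8}, {3,9}, {5,6}, {1}, {7} are disjoint, each induces a connected subgraph, and every pair is joined by at least one edge of G. Contracting each set to a single vertex therefore yields K_{5} as a minor, and since treewidth is minor-monotone, tw(G) ≥ tw(K_{5}) = 4. Therefore the treewidth is 4.

Treewidth 4.
Bags: B1 = {1, 2, 3, 5, 8}  B2 = {1, 2, 3, 5, 9}  B3 = {1, 2, 3, 5, 6}  B4 = {1, 2, 3, 5, 7}  B5 = {1, 2, 3, 4, 5}
Tree: B1–B2, B2–B3, B3–B4, B4–B5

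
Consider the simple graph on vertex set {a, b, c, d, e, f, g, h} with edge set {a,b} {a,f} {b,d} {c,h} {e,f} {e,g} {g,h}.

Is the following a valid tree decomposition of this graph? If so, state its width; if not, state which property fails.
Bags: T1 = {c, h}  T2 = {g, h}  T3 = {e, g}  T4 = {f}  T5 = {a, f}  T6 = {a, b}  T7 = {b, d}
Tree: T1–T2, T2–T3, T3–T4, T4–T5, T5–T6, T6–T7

A tree decomposition must satisfy three properties: every vertex lies in some bag; for every edge, both endpoints lie together in some bag; and for every vertex, the bags containing it form a connected subtree. Here edge (e,f) lies in no bag, so the decomposition is invalid.

No — edge (e,f) lies in no bag.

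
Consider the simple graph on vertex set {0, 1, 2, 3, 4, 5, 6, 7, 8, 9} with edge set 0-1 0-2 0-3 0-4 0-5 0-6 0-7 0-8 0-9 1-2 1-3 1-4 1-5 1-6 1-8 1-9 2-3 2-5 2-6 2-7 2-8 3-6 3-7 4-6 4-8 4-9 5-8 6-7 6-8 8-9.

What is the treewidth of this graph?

4

A width-4 tree decomposition is:
Bags: B1 = {0, 1, 4, 6, 8}  B2 = {0, 1, 4, 8, 9}  B3 = {0, 1, 2, 6, 8}  B4 = {0, 1, 2, 3, 6}  B5 = {0, 2, 3, 6, 7}  B6 = {0, 1, 2, 5, 8}
Tree: B1–B2, B1–B3, B3–B4, B4–B5, B3–B6
Every bag has size at most 5, so the width is 5 − 1 = 4 and tw(G) ≤ 4. On the other hand G contains the 5-clique {0, 1, 4, 8, 9}. A clique must lie in a single bag of any decomposition, so no decomposition can have width below 4. Combining the bounds, tw(G) = 4.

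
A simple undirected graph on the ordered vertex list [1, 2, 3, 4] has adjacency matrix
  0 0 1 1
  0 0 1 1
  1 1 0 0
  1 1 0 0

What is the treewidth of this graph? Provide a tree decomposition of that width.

Treewidth 2.
One optimal decomposition is:
Bags: B1 = {1, 2, 3}  B2 = {1, 2, 4}
Tree: B1–B2

Each bag holds 3 vertices, so the decomposition has width 2, which upper-bounds the treewidth. Since 1–3–2–4–1 is a cycle in G, G is not acyclic. Forests are exactly the graphs of treewidth ≤ 1, so tw(G) ≥ 2. Combining the bounds, tw(G) = 2.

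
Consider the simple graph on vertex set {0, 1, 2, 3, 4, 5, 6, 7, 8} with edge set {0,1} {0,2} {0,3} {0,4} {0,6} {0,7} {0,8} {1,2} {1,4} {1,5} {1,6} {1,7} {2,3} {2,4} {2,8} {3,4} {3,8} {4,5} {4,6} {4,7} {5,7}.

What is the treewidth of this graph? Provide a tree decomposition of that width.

Treewidth 3.
One such decomposition:
Bags: B1 = {0, 1, 2, 4}  B2 = {0, 1, 4, 7}  B3 = {0, 1, 4, 6}  B4 = {0, 2, 3, 4}  B5 = {0, 2, 3, 8}  B6 = {1, 4, 5, 7}
Tree: B1–B2, B1–B3, B1–B4, B4–B5, B2–B6

The largest bag has 4 vertices, giving width 3; this decomposition certifies tw(G) ≤ 3. Conversely, {0, 2, 3, 8} is a clique of size 4, and the vertices of any clique must share a bag in every tree decomposition; so some bag has ≥ 4 vertices and tw(G) ≥ 3. Combining the bounds, tw(G) = 3.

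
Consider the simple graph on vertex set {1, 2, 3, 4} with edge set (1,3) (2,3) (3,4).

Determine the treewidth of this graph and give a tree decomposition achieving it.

Each bag holds 2 vertices, so the decomposition has width 1, which upper-bounds the treewidth. Since G has at least one edge (e.g. 3–4), it is not an edgeless graph, so tw(G) ≥ 1. The upper and lower bounds meet at 1, so that is the treewidth.

Treewidth 1.
One optimal decomposition is:
Bags: B1 = {3, 4}  B2 = {1, 3}  B3 = {2, 3}
Tree: B1–B2, B1–B3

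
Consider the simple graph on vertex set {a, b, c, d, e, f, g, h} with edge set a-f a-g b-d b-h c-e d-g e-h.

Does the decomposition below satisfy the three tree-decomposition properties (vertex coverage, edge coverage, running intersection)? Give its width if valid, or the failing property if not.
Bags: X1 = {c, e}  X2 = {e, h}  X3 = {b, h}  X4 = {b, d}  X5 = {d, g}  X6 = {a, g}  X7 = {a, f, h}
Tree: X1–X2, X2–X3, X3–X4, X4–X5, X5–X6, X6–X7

A tree decomposition must satisfy three properties: every vertex lies in some bag; for every edge, both endpoints lie together in some bag; and for every vertex, the bags containing it form a connected subtree. Here bags containing vertex h are not connected in the tree, so the decomposition is invalid.

No — bags containing vertex h are not connected in the tree.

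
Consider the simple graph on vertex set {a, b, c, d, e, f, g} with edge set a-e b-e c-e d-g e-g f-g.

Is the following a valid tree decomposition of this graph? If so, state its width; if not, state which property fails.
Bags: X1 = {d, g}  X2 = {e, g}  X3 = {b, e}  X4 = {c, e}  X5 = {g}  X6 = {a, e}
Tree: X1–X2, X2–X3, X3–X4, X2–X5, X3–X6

A tree decomposition must satisfy three properties: every vertex lies in some bag; for every edge, both endpoints lie together in some bag; and for every vertex, the bags containing it form a connected subtree. Here vertex f appears in no bag, so the decomposition is invalid.

No — vertex f appears in no bag.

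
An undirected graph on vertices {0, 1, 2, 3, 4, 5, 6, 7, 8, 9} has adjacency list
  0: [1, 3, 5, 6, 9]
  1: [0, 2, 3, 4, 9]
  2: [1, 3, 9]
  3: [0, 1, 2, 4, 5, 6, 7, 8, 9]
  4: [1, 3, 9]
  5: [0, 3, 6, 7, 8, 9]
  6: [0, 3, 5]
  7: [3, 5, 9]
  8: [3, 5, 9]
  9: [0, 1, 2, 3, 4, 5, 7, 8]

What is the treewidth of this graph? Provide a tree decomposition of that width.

Every bag has size at most 4, so the width is 4 − 1 = 3 and tw(G) ≤ 3. Conversely, {3, 5, 8, 9} is a clique of size 4, and the vertices of any clique must share a bag in every tree decomposition; so some bag has ≥ 4 vertices and tw(G) ≥ 3. Hence tw(G) = 3 exactly.

Treewidth 3.
One optimal decomposition is:
Bags: B1 = {0, 1, 3, 9}  B2 = {0, 3, 5, 9}  B3 = {1, 2, 3, 9}  B4 = {3, 5, 8, 9}  B5 = {1, 3, 4, 9}  B6 = {3, 5, 7, 9}  B7 = {0, 3, 5, 6}
Tree: B1–B2, B1–B3, B2–B4, B1–B5, B2–B6, B2–B7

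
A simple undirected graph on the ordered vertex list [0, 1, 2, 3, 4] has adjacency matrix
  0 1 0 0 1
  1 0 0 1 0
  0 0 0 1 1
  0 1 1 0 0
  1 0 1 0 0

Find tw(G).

2

A width-2 tree decomposition is:
Bags: B1 = {0, 1, 3}  B2 = {0, 2, 3}  B3 = {0, 2, 4}
Tree: B1–B2, B2–B3
The largest bag has 3 vertices, giving width 2; this decomposition certifies tw(G) ≤ 2. For the lower bound, G contains the cycle 0–1–3–2–4–0, so G is not a forest; only forests have treewidth ≤ 1, hence tw(G) ≥ 2. The upper and lower bounds meet at 2, so that is the treewidth.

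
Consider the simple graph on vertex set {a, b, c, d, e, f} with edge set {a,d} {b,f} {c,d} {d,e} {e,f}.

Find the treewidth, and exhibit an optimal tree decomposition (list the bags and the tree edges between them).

The largest bag has 2 vertices, giving width 1; this decomposition certifies tw(G) ≤ 1. G has an edge, so its treewidth is at least 1. Combining the bounds, tw(G) = 1.

Treewidth 1.
One optimal decomposition is:
Bags: B1 = {b, f}  B2 = {e, f}  B3 = {d, e}  B4 = {c, d}  B5 = {a, d}
Tree: B1–B2, B2–B3, B3–B4, B3–B5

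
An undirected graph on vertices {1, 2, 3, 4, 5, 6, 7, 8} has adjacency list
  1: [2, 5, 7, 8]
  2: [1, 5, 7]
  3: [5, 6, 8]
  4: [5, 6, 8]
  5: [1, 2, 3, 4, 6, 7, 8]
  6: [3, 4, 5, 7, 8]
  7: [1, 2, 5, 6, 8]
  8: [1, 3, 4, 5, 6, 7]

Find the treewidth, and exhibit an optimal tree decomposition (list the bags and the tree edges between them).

Every bag has size at most 4, so the width is 4 − 1 = 3 and tw(G) ≤ 3. On the other hand G contains the 4-clique {1, 5, 7, 8}. A clique must lie in a single bag of any decomposition, so no decomposition can have width below 3. Therefore the treewidth is 3.

Treewidth 3.
One optimal decomposition is:
Bags: B1 = {4, 5, 6, 8}  B2 = {3, 5, 6, 8}  B3 = {5, 6, 7, 8}  B4 = {1, 5, 7, 8}  B5 = {1, 2, 5, 7}
Tree: B1–B2, B2–B3, B3–B4, B4–B5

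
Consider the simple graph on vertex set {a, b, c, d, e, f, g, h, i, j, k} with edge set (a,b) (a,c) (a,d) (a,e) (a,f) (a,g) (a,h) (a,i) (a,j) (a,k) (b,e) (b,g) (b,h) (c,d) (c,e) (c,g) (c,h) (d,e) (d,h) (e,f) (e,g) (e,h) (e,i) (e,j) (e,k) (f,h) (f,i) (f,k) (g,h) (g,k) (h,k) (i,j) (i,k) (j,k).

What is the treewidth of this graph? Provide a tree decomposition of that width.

The largest bag has 5 vertices, giving width 4; this decomposition certifies tw(G) ≤ 4. For the lower bound, the 5 vertices {a, e, i, j, k} are pairwise adjacent, and any tree decomposition puts a clique entirely inside one bag — forcing width ≥ 4. Combining the bounds, tw(G) = 4.

Treewidth 4.
One optimal decomposition is:
Bags: B1 = {a, e, f, h, k}  B2 = {a, e, f, i, k}  B3 = {a, e, g, h, k}  B4 = {a, c, e, g, h}  B5 = {a, b, e, g, h}  B6 = {a, c, d, e, h}  B7 = {a, e, i, j, k}
Tree: B1–B2, B1–B3, B3–B4, B4–B5, B4–B6, B2–B7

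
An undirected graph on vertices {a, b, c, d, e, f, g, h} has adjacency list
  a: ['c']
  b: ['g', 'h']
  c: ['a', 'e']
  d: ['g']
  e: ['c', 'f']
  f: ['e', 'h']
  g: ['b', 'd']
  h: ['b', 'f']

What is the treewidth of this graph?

A width-1 tree decomposition is:
Bags: B1 = {a, c}  B2 = {c, e}  B3 = {e, f}  B4 = {f, h}  B5 = {b, h}  B6 = {b, g}  B7 = {d, g}
Tree: B1–B2, B2–B3, B3–B4, B4–B5, B5–B6, B6–B7
Every bag has size at most 2, so the width is 2 − 1 = 1 and tw(G) ≤ 1. Since G has at least one edge (e.g. a–c), it is not an edgeless graph, so tw(G) ≥ 1. The upper and lower bounds meet at 1, so that is the treewidth.

1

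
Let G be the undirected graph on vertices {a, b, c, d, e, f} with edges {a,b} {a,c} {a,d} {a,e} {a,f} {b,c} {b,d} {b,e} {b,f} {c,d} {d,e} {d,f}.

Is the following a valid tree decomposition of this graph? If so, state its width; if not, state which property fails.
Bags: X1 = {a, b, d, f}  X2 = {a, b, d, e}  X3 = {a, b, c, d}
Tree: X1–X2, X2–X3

Yes; width 3.

Every vertex of G appears in some bag (union = {a, b, c, d, e, f}); every edge is covered by a bag; and for each vertex v the set of bags containing v is connected in the bag tree. The decomposition is therefore valid. The largest bag has 4 vertices, so the width is 3.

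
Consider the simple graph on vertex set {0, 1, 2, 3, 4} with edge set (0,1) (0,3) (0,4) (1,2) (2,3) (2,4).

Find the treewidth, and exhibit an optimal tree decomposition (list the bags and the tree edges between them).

Treewidth 2.
One such decomposition:
Bags: B1 = {0, 2, 4}  B2 = {0, 1, 2}  B3 = {0, 2, 3}
Tree: B1–B2, B2–B3

Every bag has size at most 3, so the width is 3 − 1 = 2 and tw(G) ≤ 2. The edges 2–4–0–1–2 form a cycle, so G is not a tree and its treewidth is at least 2. The upper and lower bounds meet at 2, so that is the treewidth.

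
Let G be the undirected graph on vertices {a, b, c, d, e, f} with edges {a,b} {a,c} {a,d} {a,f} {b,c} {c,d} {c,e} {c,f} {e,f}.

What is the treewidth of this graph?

2

A width-2 tree decomposition is:
Bags: B1 = {c, e, f}  B2 = {a, c, f}  B3 = {a, b, c}  B4 = {a, c, d}
Tree: B1–B2, B2–B3, B2–B4
Every bag has size at most 3, so the width is 3 − 1 = 2 and tw(G) ≤ 2. Conversely, {c, e, f} is a clique of size 3, and the vertices of any clique must share a bag in every tree decomposition; so some bag has ≥ 3 vertices and tw(G) ≥ 2. The upper and lower bounds meet at 2, so that is the treewidth.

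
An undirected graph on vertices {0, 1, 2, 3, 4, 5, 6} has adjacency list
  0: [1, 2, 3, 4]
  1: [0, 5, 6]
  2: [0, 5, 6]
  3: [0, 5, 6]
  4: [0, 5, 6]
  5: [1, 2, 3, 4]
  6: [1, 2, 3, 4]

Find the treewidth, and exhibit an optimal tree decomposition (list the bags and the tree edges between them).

Every bag has size at most 4, so the width is 4 − 1 = 3 and tw(G) ≤ 3. For the lower bound: the 4 vertex sets {0,3}, {4,6}, {5}, {1} are disjoint, each induces a connected subgraph, and every pair is joined by at least one edge of G. Contracting each set to a single vertex therefore yields K_{4} as a minor, and since treewidth is minor-monotone, tw(G) ≥ tw(K_{4}) = 3. The upper and lower bounds meet at 3, so that is the treewidth.

Treewidth 3.
Bags: B1 = {0, 3, 5, 6}  B2 = {0, 4, 5, 6}  B3 = {0, 1, 5, 6}  B4 = {0, 2, 5, 6}
Tree: B1–B2, B2–B3, B3–B4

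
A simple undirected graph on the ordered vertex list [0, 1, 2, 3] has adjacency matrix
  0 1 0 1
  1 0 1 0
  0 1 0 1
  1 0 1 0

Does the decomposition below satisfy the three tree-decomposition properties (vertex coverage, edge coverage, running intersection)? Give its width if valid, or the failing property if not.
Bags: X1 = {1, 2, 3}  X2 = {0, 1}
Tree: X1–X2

A tree decomposition must satisfy three properties: every vertex lies in some bag; for every edge, both endpoints lie together in some bag; and for every vertex, the bags containing it form a connected subtree. Here edge (3,0) lies in no bag, so the decomposition is invalid.

No — edge (3,0) lies in no bag.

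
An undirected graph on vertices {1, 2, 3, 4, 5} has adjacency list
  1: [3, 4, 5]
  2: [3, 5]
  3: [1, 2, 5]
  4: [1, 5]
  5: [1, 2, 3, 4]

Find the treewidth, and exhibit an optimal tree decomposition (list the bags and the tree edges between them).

Treewidth 2.
One such decomposition:
Bags: B1 = {1, 3, 5}  B2 = {1, 4, 5}  B3 = {2, 3, 5}
Tree: B1–B2, B1–B3

The largest bag has 3 vertices, giving width 2; this decomposition certifies tw(G) ≤ 2. Conversely, {1, 3, 5} is a clique of size 3, and the vertices of any clique must share a bag in every tree decomposition; so some bag has ≥ 3 vertices and tw(G) ≥ 2. Therefore the treewidth is 2.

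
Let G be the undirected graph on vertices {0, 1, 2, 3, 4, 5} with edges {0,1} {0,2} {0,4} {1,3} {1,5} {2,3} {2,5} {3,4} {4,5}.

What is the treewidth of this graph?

A width-3 tree decomposition is:
Bags: B1 = {0, 1, 2, 4}  B2 = {1, 2, 4, 5}  B3 = {1, 2, 3, 4}
Tree: B1–B2, B2–B3
Each bag holds 4 vertices, so the decomposition has width 3, which upper-bounds the treewidth. For the lower bound: the 4 vertex sets {0,1}, {2,5}, {4}, {3} are disjoint, each induces a connected subgraph, and every pair is joined by at least one edge of G. Contracting each set to a single vertex therefore yields K_{4} as a minor, and since treewidth is minor-monotone, tw(G) ≥ tw(K_{4}) = 3. Therefore the treewidth is 3.

3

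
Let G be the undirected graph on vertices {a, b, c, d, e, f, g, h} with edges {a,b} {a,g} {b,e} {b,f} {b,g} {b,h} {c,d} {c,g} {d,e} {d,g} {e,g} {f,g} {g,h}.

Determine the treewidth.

2

A width-2 tree decomposition is:
Bags: B1 = {b, e, g}  B2 = {a, b, g}  B3 = {b, f, g}  B4 = {b, g, h}  B5 = {d, e, g}  B6 = {c, d, g}
Tree: B1–B2, B1–B3, B3–B4, B1–B5, B5–B6
Every bag has size at most 3, so the width is 3 − 1 = 2 and tw(G) ≤ 2. For the lower bound, the 3 vertices {d, e, g} are pairwise adjacent, and any tree decomposition puts a clique entirely inside one bag — forcing width ≥ 2. Therefore the treewidth is 2.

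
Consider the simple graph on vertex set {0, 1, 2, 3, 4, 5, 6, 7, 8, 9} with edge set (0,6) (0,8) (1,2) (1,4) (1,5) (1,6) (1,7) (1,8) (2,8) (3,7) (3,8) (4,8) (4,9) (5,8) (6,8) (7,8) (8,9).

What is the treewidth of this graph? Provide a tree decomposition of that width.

Treewidth 2.
Bags: B1 = {1, 4, 8}  B2 = {4, 8, 9}  B3 = {1, 7, 8}  B4 = {1, 6, 8}  B5 = {3, 7, 8}  B6 = {1, 5, 8}  B7 = {0, 6, 8}  B8 = {1, 2, 8}
Tree: B1–B2, B1–B3, B3–B4, B3–B5, B1–B6, B4–B7, B4–B8

Each bag holds 3 vertices, so the decomposition has width 2, which upper-bounds the treewidth. On the other hand G contains the 3-clique {0, 6, 8}. A clique must lie in a single bag of any decomposition, so no decomposition can have width below 2. Therefore the treewidth is 2.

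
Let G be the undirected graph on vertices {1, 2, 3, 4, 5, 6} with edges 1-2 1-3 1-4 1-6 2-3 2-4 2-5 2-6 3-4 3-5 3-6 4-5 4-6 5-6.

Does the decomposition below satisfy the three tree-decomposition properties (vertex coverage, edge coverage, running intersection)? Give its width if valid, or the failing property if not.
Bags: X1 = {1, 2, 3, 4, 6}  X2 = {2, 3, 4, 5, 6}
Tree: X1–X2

Yes; width 4.

Vertex coverage: the bags together contain {1, 2, 3, 4, 5, 6}, the full vertex set. Edge coverage: each edge of G has both endpoints in at least one bag. Running intersection: for every vertex, the bags containing it form a connected subtree. All three properties hold, so this is a valid tree decomposition of width max|bag| − 1 = 4, and hence tw(G) ≤ 4.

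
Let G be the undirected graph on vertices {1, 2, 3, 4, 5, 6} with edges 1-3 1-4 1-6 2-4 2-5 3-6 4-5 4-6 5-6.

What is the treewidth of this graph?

A width-2 tree decomposition is:
Bags: B1 = {1, 4, 6}  B2 = {1, 3, 6}  B3 = {4, 5, 6}  B4 = {2, 4, 5}
Tree: B1–B2, B1–B3, B3–B4
Every bag has size at most 3, so the width is 3 − 1 = 2 and tw(G) ≤ 2. Conversely, {1, 3, 6} is a clique of size 3, and the vertices of any clique must share a bag in every tree decomposition; so some bag has ≥ 3 vertices and tw(G) ≥ 2. Combining the bounds, tw(G) = 2.

2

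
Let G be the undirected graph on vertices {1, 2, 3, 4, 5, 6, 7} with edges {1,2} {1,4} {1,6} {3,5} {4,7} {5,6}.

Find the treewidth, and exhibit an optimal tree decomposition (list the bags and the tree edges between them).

Each bag holds 2 vertices, so the decomposition has width 1, which upper-bounds the treewidth. Any graph with an edge has treewidth ≥ 1, and G has the edge 6–5. Therefore the treewidth is 1.

Treewidth 1.
One optimal decomposition is:
Bags: B1 = {5, 6}  B2 = {3, 5}  B3 = {1, 6}  B4 = {1, 2}  B5 = {1, 4}  B6 = {4, 7}
Tree: B1–B2, B1–B3, B3–B4, B3–B5, B5–B6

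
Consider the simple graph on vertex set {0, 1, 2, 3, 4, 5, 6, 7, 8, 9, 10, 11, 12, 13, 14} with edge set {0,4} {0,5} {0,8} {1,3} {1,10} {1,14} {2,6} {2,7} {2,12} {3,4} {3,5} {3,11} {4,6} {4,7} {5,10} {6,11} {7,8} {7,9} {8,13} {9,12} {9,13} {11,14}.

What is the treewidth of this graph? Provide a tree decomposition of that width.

Each bag holds 4 vertices, so the decomposition has width 3, which upper-bounds the treewidth. For the lower bound: the 4 vertex sets {9,12,13}, {8}, {7}, {0,2,4,6} are disjoint, each induces a connected subgraph, and every pair is joined by at least one edge of G. Contracting each set to a single vertex therefore yields K_{4} as a minor, and since treewidth is minor-monotone, tw(G) ≥ tw(K_{4}) = 3. Therefore the treewidth is 3.

Treewidth 3.
Bags: B1 = {8, 9, 12, 13}  B2 = {7, 8, 9, 12}  B3 = {2, 7, 8, 12}  B4 = {0, 2, 7, 8}  B5 = {0, 2, 4, 7}  B6 = {0, 2, 4, 6}  B7 = {0, 4, 5, 6}  B8 = {3, 4, 5, 6}  B9 = {3, 5, 6, 11}  B10 = {3, 5, 10, 11}  B11 = {1, 3, 10, 11}  B12 = {1, 10, 11, 14}
Tree: B1–B2, B2–B3, B3–B4, B4–B5, B5–B6, B6–B7, B7–B8, B8–B9, B9–B10, B10–B11, B11–B12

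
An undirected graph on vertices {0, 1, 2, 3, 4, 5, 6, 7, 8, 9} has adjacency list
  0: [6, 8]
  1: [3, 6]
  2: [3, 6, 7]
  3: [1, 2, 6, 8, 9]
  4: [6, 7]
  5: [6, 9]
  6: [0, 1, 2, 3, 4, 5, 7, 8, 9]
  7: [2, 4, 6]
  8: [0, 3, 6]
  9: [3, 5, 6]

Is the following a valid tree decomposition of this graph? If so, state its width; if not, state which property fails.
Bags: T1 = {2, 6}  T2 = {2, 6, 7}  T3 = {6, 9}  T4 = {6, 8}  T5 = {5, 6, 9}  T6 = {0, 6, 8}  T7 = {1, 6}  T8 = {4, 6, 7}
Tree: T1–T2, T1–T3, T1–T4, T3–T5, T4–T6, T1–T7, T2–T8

No — vertex 3 appears in no bag.

A tree decomposition must satisfy three properties: every vertex lies in some bag; for every edge, both endpoints lie together in some bag; and for every vertex, the bags containing it form a connected subtree. Here vertex 3 appears in no bag, so the decomposition is invalid.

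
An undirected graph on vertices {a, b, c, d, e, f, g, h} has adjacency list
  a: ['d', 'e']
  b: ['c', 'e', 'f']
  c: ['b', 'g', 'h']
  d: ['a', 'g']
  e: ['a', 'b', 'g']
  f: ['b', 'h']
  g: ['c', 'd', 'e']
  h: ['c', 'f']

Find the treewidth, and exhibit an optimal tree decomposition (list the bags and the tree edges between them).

Each bag holds 3 vertices, so the decomposition has width 2, which upper-bounds the treewidth. The edges f–h–c–b–f form a cycle, so G is not a tree and its treewidth is at least 2. Therefore the treewidth is 2.

Treewidth 2.
One optimal decomposition is:
Bags: B1 = {b, f, h}  B2 = {b, c, h}  B3 = {b, c, e}  B4 = {c, e, g}  B5 = {a, e, g}  B6 = {a, d, g}
Tree: B1–B2, B2–B3, B3–B4, B4–B5, B5–B6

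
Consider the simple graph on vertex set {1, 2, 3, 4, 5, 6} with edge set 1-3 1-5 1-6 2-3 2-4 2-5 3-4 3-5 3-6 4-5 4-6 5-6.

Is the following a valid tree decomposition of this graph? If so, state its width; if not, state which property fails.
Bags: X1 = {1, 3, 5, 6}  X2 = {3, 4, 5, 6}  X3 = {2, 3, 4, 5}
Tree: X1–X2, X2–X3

Yes; width 3.

Checking the three conditions: (i) the bags cover all of {1, 2, 3, 4, 5, 6}; (ii) for each edge, some bag contains both endpoints; (iii) the bags containing any fixed vertex form a subtree. All hold, so the decomposition is valid with width 4 − 1 = 3.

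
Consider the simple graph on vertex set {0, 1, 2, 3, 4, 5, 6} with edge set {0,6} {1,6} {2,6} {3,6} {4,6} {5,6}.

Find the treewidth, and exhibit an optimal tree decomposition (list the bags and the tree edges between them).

Each bag holds 2 vertices, so the decomposition has width 1, which upper-bounds the treewidth. G has an edge, so its treewidth is at least 1. Therefore the treewidth is 1.

Treewidth 1.
Bags: B1 = {3, 6}  B2 = {5, 6}  B3 = {4, 6}  B4 = {0, 6}  B5 = {2, 6}  B6 = {1, 6}
Tree: B1–B2, B2–B3, B1–B4, B3–B5, B5–B6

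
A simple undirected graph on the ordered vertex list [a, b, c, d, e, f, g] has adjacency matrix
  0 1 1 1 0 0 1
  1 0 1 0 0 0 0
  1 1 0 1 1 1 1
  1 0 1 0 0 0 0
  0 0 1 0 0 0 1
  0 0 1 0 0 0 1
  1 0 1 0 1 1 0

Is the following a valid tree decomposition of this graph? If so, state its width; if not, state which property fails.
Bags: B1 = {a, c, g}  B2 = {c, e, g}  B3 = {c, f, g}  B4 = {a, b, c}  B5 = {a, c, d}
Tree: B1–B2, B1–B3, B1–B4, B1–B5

Vertex coverage: the bags together contain {a, b, c, d, e, f, g}, the full vertex set. Edge coverage: each edge of G has both endpoints in at least one bag. Running intersection: for every vertex, the bags containing it form a connected subtree. All three properties hold, so this is a valid tree decomposition of width max|bag| − 1 = 2, and hence tw(G) ≤ 2.

Yes; width 2.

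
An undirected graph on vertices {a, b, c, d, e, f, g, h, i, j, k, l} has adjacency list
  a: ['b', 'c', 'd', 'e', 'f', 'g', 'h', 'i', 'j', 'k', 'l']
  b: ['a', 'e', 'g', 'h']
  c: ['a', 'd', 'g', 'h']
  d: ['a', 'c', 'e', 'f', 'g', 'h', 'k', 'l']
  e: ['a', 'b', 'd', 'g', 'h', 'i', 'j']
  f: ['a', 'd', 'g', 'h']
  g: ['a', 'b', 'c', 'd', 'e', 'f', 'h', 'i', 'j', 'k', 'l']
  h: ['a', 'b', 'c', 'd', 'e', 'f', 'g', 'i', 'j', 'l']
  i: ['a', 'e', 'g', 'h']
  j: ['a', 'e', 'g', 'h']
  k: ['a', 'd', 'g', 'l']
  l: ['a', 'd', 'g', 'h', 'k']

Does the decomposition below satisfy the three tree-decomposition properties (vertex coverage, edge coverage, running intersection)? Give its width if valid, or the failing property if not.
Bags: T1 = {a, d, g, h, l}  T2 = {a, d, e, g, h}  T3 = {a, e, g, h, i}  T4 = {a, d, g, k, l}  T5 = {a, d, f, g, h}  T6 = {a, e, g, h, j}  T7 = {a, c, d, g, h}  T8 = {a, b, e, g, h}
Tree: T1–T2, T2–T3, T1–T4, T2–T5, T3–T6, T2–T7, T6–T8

Yes; width 4.

Every vertex of G appears in some bag (union = {a, b, c, d, e, f, g, h, i, j, k, l}); every edge is covered by a bag; and for each vertex v the set of bags containing v is connected in the bag tree. The decomposition is therefore valid. The largest bag has 5 vertices, so the width is 4.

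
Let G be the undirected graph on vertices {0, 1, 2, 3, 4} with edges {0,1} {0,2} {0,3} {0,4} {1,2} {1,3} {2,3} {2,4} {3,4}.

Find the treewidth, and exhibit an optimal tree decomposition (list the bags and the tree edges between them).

The largest bag has 4 vertices, giving width 3; this decomposition certifies tw(G) ≤ 3. Conversely, {0, 1, 2, 3} is a clique of size 4, and the vertices of any clique must share a bag in every tree decomposition; so some bag has ≥ 4 vertices and tw(G) ≥ 3. Therefore the treewidth is 3.

Treewidth 3.
One optimal decomposition is:
Bags: B1 = {0, 2, 3, 4}  B2 = {0, 1, 2, 3}
Tree: B1–B2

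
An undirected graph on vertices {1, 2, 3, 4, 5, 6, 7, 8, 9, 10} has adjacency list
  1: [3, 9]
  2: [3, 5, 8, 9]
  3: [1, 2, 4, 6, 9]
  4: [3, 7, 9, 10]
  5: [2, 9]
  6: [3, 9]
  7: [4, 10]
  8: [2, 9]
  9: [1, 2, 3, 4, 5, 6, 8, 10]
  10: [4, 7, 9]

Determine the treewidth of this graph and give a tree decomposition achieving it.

Treewidth 2.
One optimal decomposition is:
Bags: B1 = {4, 9, 10}  B2 = {3, 4, 9}  B3 = {1, 3, 9}  B4 = {2, 3, 9}  B5 = {3, 6, 9}  B6 = {2, 8, 9}  B7 = {4, 7, 10}  B8 = {2, 5, 9}
Tree: B1–B2, B2–B3, B3–B4, B2–B5, B4–B6, B1–B7, B4–B8

Each bag holds 3 vertices, so the decomposition has width 2, which upper-bounds the treewidth. On the other hand G contains the 3-clique {2, 8, 9}. A clique must lie in a single bag of any decomposition, so no decomposition can have width below 2. Combining the bounds, tw(G) = 2.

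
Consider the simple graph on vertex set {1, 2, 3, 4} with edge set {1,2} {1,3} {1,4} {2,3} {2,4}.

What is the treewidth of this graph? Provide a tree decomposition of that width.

Every bag has size at most 3, so the width is 3 − 1 = 2 and tw(G) ≤ 2. For the lower bound, the 3 vertices {1, 2, 3} are pairwise adjacent, and any tree decomposition puts a clique entirely inside one bag — forcing width ≥ 2. Combining the bounds, tw(G) = 2.

Treewidth 2.
Bags: B1 = {1, 2, 4}  B2 = {1, 2, 3}
Tree: B1–B2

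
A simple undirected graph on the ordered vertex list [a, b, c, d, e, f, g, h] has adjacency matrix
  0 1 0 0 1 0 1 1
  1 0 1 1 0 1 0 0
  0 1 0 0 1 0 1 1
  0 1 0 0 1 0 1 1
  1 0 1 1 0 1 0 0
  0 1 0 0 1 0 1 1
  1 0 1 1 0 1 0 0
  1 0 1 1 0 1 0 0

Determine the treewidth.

4

A width-4 tree decomposition is:
Bags: B1 = {b, c, e, g, h}  B2 = {b, e, f, g, h}  B3 = {a, b, e, g, h}  B4 = {b, d, e, g, h}
Tree: B1–B2, B2–B3, B3–B4
Every bag has size at most 5, so the width is 5 − 1 = 4 and tw(G) ≤ 4. For the lower bound: the 5 vertex sets {c,h}, {f,g}, {a,b}, {e}, {d} are disjoint, each induces a connected subgraph, and every pair is joined by at least one edge of G. Contracting each set to a single vertex therefore yields K_{5} as a minor, and since treewidth is minor-monotone, tw(G) ≥ tw(K_{5}) = 4. Therefore the treewidth is 4.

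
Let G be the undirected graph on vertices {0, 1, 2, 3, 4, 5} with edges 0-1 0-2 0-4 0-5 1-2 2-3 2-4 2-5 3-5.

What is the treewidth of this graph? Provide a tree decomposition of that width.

Treewidth 2.
One optimal decomposition is:
Bags: B1 = {0, 1, 2}  B2 = {0, 2, 5}  B3 = {0, 2, 4}  B4 = {2, 3, 5}
Tree: B1–B2, B1–B3, B2–B4

Every bag has size at most 3, so the width is 3 − 1 = 2 and tw(G) ≤ 2. Conversely, {0, 1, 2} is a clique of size 3, and the vertices of any clique must share a bag in every tree decomposition; so some bag has ≥ 3 vertices and tw(G) ≥ 2. The upper and lower bounds meet at 2, so that is the treewidth.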